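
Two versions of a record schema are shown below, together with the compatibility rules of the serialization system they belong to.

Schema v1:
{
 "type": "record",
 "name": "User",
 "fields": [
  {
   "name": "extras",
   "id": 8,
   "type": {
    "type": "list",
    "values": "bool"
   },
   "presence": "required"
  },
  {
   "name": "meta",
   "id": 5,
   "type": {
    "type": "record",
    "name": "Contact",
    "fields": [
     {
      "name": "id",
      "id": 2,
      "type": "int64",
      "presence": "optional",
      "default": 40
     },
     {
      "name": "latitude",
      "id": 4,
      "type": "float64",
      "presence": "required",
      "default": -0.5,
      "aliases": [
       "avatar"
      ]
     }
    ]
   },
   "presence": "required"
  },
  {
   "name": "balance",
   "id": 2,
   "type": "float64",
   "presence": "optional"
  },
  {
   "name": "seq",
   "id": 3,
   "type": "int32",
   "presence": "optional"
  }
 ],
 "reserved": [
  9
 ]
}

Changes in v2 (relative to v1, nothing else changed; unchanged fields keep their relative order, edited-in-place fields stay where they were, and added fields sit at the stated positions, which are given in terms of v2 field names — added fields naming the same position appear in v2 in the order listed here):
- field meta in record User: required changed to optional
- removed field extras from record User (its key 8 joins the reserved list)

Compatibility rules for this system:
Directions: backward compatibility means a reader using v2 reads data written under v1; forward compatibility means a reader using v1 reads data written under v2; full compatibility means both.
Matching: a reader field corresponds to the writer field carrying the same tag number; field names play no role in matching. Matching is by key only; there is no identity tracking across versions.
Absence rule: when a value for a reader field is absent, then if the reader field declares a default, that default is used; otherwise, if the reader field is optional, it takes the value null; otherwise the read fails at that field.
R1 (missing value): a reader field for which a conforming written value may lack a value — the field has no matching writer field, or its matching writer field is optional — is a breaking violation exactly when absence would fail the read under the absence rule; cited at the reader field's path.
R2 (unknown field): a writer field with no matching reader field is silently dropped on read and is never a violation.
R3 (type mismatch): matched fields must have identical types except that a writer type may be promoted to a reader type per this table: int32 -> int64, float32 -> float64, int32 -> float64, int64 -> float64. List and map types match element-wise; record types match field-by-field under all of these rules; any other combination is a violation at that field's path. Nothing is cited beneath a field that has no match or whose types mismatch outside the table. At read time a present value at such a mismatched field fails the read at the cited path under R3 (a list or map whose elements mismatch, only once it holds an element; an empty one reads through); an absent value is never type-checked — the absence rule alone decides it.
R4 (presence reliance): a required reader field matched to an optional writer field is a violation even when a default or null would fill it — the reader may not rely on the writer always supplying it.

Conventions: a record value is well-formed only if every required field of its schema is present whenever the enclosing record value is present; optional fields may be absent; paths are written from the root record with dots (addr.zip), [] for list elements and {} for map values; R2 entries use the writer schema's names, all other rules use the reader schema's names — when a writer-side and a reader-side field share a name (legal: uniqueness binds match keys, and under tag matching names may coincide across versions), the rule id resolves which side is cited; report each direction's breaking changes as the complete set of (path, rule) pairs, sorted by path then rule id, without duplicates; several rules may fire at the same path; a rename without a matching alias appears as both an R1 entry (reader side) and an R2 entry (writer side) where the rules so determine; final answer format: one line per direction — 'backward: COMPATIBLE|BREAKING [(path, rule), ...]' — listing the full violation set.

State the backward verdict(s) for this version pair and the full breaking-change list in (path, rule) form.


backward: COMPATIBLE []

the writer's type comes first in each User pair
backward analysis of User with v2 as reader and v1 as writer:
  Contact -> Contact, writer required: meta aligns to meta
  float64 -> float64, writer optional: balance aligns to balance
  int32 -> int32, writer optional: seq aligns to seq
  leftover writer field: extras
  int64 -> int64, writer optional: meta.id aligns to meta.id
  float64 -> float64, writer required: meta.latitude aligns to meta.latitude
  nothing fires on User: backward is COMPATIBLE
remaining User differences; none change what is asked:
  field meta in record User: required changed to optional -> affects forward compatibility only, which is not asked
  removed field extras from record User (its key 8 joins the reserved list) -> affects forward compatibility only, which is not asked


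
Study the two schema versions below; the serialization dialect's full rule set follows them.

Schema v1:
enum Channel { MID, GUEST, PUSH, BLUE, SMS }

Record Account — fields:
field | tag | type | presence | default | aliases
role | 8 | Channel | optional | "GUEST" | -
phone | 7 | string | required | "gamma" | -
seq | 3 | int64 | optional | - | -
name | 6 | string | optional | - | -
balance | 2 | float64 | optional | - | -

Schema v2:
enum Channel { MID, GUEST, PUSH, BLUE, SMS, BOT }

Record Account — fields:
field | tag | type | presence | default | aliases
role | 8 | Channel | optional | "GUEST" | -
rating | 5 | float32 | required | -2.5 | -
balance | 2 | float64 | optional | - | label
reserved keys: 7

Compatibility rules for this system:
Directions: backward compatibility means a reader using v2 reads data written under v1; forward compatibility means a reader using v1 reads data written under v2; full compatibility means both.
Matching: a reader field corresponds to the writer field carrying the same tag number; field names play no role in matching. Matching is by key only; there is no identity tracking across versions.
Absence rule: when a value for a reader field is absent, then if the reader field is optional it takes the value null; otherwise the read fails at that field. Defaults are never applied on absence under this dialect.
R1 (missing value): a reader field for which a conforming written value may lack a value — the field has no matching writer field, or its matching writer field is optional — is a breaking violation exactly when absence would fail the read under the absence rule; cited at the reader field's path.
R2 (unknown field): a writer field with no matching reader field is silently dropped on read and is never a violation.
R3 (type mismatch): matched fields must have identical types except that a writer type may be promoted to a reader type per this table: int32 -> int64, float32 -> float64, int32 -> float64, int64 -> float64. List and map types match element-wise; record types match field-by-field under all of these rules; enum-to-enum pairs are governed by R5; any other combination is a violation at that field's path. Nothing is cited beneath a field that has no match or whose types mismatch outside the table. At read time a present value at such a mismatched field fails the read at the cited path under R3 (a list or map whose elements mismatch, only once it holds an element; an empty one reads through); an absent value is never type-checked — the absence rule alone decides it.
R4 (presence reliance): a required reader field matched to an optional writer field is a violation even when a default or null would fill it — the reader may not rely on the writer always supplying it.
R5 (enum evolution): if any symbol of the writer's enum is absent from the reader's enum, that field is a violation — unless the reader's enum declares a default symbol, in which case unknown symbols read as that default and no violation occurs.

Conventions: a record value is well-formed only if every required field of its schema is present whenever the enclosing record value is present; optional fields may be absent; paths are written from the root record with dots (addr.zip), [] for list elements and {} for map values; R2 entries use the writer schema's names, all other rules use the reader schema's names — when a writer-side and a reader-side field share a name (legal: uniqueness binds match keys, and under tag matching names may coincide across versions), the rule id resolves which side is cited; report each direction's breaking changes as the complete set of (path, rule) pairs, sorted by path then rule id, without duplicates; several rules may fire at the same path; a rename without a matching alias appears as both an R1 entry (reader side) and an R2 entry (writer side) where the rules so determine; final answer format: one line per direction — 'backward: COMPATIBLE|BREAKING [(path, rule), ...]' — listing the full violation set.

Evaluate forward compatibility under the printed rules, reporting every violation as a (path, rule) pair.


arrows below run writer -> reader for Account
checking forward for Account: reader v1 against writer v2:
  Channel -> Channel, writer optional: role aligns to role
  phone: no writer match
  seq: no writer match
  name: no writer match
  float64 -> float64, writer optional: balance aligns to balance
  rating (writer side), unknown to reader
  R1 fires at phone
  R5 fires at role
  forward on Account therefore BREAKING (2)
diffs on Account not affecting the asked answer:
  removed field seq from record Account -> inert for the asked Account verdict: nothing fires
  added field rating to record Account: required float32, tag 5, default -2.5 (in v2 it sits immediately before balance) -> its effect on Account is confined to the backward direction, not asked
  removed field name from record Account -> inert for the asked Account verdict: nothing fires

forward: BREAKING [(phone, R1), (role, R5)]


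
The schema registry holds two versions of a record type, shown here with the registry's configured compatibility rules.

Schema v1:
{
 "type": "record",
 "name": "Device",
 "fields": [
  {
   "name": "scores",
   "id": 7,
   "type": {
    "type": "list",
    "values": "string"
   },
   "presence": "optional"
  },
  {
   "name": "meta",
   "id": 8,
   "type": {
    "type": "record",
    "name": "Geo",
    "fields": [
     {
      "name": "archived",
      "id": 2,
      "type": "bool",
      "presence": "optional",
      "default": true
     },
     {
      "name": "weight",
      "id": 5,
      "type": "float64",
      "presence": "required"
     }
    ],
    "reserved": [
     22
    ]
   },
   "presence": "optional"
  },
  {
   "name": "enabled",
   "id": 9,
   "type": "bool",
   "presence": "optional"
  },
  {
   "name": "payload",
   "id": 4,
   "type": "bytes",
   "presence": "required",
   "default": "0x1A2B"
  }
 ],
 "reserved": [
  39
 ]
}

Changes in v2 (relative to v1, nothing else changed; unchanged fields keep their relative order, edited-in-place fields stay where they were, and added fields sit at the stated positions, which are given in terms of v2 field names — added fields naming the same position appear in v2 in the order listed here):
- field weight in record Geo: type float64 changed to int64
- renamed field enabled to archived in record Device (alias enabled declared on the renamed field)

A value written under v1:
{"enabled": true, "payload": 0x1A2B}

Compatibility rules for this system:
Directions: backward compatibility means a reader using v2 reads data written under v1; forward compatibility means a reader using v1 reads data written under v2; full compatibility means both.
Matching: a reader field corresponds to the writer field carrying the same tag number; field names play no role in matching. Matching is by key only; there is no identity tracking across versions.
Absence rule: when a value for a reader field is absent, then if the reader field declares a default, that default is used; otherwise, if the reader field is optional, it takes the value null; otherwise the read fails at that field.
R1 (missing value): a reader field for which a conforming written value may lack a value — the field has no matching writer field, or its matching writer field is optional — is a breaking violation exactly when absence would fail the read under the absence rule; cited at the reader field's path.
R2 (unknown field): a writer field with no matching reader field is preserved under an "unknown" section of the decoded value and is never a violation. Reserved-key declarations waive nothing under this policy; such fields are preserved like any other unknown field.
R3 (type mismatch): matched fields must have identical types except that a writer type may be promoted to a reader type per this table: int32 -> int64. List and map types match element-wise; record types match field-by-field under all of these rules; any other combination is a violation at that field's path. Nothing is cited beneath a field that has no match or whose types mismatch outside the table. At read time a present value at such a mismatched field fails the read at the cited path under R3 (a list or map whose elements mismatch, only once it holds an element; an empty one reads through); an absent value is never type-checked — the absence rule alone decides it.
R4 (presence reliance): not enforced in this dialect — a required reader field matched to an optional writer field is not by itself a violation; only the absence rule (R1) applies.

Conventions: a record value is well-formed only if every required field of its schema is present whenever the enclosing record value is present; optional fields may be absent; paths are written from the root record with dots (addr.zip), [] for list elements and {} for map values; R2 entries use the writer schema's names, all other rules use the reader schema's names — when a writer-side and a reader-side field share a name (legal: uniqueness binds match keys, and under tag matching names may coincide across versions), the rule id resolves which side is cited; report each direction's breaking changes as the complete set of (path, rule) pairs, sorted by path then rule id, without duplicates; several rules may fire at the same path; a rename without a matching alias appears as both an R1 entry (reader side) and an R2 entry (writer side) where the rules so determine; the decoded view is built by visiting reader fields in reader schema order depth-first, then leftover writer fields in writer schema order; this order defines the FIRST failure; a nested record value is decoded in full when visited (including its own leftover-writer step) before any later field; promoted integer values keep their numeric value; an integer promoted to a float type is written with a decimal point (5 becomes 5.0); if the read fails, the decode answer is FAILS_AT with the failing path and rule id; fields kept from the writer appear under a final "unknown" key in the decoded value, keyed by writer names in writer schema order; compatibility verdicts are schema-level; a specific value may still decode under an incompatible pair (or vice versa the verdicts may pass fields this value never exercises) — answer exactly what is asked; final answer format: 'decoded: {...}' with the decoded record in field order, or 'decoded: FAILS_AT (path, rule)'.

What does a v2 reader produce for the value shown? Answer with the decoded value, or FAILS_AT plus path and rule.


decoded: {"scores": null, "meta": null, "archived": true, "payload": 0x1A2B}

in Device below, arrows point writer -> reader
migrating the Device value to v2:
  scores := null (not supplied -> null)
  meta := null (not supplied -> null)
  archived := true (from writer enabled)
  payload := 0x1A2B
  => decoded: {"scores": null, "meta": null, "archived": true, "payload": 0x1A2B}
diffs on Device not affecting the asked answer:
  field weight in record Geo: type float64 changed to int64 -> schema-level compatibility only; this Device value's decode is unchanged


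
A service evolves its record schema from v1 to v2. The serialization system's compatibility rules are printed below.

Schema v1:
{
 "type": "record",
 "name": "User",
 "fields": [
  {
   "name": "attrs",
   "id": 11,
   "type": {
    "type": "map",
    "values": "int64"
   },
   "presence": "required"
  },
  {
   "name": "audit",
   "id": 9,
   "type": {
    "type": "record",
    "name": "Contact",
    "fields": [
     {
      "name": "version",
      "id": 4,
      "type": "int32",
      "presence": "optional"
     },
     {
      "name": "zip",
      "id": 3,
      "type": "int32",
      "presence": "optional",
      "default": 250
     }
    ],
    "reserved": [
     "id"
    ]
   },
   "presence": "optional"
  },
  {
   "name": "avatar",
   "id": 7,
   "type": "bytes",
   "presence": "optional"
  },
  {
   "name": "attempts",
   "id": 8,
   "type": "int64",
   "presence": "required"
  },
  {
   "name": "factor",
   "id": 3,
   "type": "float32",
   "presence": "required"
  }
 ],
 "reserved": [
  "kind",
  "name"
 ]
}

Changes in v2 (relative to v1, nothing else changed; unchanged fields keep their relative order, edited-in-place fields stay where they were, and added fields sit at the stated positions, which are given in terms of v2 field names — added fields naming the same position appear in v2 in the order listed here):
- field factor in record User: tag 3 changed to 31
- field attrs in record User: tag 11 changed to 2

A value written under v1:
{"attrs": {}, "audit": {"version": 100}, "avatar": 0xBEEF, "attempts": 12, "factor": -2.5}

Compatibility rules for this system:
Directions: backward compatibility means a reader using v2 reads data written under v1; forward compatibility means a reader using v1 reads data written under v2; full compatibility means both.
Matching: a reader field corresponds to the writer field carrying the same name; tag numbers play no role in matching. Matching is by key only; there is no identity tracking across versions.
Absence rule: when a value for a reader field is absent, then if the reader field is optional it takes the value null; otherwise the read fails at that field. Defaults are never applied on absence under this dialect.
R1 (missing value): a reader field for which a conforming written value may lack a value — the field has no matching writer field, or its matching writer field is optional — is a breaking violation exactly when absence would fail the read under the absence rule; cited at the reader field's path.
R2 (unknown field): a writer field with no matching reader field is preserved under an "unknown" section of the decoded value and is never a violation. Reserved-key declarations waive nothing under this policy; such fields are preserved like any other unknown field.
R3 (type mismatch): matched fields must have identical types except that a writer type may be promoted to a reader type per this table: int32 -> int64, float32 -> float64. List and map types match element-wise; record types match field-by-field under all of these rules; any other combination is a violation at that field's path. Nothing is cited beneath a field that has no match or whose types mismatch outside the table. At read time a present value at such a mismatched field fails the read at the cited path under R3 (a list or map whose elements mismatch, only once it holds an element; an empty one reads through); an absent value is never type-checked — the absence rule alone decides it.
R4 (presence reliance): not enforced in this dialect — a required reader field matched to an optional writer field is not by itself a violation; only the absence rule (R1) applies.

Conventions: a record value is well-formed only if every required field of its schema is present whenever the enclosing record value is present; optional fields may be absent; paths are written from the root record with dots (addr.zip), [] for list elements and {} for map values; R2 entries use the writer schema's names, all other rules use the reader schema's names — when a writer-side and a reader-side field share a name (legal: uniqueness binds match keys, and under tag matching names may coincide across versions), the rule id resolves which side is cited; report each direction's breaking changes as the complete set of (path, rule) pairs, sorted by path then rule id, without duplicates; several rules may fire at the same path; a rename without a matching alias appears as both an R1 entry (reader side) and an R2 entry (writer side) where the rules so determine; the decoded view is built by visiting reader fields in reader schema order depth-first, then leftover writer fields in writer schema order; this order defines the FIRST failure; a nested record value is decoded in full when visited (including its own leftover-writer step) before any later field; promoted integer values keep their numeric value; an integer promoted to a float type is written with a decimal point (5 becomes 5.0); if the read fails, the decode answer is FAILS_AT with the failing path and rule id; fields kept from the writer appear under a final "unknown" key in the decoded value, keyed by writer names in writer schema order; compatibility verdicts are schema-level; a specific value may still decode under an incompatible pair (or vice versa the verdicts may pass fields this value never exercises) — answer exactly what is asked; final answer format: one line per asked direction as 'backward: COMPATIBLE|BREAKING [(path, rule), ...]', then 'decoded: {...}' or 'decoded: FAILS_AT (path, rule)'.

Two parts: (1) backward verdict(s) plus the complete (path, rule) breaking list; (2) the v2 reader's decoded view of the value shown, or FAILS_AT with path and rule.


backward: COMPATIBLE []; decoded: {"attrs": {}, "audit": {"version": 100, "zip": null}, "avatar": 0xBEEF, "attempts": 12, "factor": -2.5}

arrows below run writer -> reader for User
backward pass over User, reader schema v2, writer schema v1:
  attrs <- attrs (map<string, int64> -> map<string, int64>, writer required)
  audit <- audit (Contact -> Contact, writer optional)
  avatar <- avatar (bytes -> bytes, writer optional)
  attempts <- attempts (int64 -> int64, writer required)
  factor <- factor (float32 -> float32, writer required)
  audit.version <- audit.version (int32 -> int32, writer optional)
  audit.zip <- audit.zip (int32 -> int32, writer optional)
  => backward verdict for User: COMPATIBLE, no violations
decode walk for User under reader schema v2:
  attrs := {}
  audit.version := 100
  audit.zip := null (absent, optional -> null)
  avatar := 0xBEEF
  attempts := 12
  factor := -2.5
  => decoded: {"attrs": {}, "audit": {"version": 100, "zip": null}, "avatar": 0xBEEF, "attempts": 12, "factor": -2.5}
checking off the User differences that do not matter here:
  field factor in record User: tag 3 changed to 31 -> fires no rule on User, leaving the asked answer as it is
  field attrs in record User: tag 11 changed to 2 -> fires no rule on User, leaving the asked answer as it is


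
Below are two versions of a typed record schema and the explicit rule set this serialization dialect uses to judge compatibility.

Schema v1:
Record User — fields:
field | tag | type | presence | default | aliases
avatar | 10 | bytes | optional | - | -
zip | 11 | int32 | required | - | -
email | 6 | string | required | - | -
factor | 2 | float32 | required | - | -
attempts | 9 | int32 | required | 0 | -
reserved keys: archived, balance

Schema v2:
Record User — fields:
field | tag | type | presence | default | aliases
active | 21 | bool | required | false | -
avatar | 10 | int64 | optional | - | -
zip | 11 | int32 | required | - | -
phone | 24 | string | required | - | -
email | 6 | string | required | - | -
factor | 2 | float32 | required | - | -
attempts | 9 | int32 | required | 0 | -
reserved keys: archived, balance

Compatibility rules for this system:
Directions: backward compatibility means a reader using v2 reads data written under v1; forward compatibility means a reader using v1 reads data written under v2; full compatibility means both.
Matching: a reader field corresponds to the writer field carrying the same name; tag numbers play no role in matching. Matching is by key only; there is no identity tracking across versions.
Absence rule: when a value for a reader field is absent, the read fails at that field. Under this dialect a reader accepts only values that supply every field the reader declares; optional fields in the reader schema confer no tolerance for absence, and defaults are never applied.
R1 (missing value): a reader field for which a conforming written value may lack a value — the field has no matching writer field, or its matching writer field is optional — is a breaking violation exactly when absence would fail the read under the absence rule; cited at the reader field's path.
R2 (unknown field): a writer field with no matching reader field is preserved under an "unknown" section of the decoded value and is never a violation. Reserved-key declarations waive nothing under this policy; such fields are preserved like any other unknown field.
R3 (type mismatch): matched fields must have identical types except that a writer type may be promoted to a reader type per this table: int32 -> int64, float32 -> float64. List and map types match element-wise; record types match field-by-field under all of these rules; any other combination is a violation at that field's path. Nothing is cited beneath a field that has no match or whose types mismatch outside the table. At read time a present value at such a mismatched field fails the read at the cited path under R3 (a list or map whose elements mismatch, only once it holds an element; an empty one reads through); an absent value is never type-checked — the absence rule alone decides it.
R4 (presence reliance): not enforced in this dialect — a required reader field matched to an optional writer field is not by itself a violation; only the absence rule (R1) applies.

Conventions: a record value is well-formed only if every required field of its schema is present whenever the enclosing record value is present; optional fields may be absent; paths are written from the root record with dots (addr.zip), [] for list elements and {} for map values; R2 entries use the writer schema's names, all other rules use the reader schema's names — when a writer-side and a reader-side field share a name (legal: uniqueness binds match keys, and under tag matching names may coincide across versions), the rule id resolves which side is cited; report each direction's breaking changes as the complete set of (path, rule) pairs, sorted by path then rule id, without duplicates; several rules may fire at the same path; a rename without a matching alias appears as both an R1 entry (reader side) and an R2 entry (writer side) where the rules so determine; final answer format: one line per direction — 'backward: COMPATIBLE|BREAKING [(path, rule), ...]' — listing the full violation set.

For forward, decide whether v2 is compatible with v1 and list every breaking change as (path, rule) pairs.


forward: BREAKING [(avatar, R1), (avatar, R3)]

each type pair in User: writer, then reader
forward for User (reader v1, writer v2):
  writer optional, int64 -> bytes: reader avatar maps from writer avatar
  writer required, int32 -> int32: reader zip maps from writer zip
  writer required, string -> string: reader email maps from writer email
  writer required, float32 -> float32: reader factor maps from writer factor
  writer required, int32 -> int32: reader attempts maps from writer attempts
  writer field active has no reader counterpart
  writer field phone has no reader counterpart
  breaking: (avatar, R1)
  breaking: (avatar, R3)
  => forward verdict for User: BREAKING, 2 violation(s)
remaining User differences; none change what is asked:
  added field phone to record User: required string, tag 24 (in v2 it sits immediately before email) -> its effect on User is confined to the backward direction, not asked
  added field active to record User: required bool, tag 21, default false (in v2 it sits immediately before avatar) -> its effect on User is confined to the backward direction, not asked


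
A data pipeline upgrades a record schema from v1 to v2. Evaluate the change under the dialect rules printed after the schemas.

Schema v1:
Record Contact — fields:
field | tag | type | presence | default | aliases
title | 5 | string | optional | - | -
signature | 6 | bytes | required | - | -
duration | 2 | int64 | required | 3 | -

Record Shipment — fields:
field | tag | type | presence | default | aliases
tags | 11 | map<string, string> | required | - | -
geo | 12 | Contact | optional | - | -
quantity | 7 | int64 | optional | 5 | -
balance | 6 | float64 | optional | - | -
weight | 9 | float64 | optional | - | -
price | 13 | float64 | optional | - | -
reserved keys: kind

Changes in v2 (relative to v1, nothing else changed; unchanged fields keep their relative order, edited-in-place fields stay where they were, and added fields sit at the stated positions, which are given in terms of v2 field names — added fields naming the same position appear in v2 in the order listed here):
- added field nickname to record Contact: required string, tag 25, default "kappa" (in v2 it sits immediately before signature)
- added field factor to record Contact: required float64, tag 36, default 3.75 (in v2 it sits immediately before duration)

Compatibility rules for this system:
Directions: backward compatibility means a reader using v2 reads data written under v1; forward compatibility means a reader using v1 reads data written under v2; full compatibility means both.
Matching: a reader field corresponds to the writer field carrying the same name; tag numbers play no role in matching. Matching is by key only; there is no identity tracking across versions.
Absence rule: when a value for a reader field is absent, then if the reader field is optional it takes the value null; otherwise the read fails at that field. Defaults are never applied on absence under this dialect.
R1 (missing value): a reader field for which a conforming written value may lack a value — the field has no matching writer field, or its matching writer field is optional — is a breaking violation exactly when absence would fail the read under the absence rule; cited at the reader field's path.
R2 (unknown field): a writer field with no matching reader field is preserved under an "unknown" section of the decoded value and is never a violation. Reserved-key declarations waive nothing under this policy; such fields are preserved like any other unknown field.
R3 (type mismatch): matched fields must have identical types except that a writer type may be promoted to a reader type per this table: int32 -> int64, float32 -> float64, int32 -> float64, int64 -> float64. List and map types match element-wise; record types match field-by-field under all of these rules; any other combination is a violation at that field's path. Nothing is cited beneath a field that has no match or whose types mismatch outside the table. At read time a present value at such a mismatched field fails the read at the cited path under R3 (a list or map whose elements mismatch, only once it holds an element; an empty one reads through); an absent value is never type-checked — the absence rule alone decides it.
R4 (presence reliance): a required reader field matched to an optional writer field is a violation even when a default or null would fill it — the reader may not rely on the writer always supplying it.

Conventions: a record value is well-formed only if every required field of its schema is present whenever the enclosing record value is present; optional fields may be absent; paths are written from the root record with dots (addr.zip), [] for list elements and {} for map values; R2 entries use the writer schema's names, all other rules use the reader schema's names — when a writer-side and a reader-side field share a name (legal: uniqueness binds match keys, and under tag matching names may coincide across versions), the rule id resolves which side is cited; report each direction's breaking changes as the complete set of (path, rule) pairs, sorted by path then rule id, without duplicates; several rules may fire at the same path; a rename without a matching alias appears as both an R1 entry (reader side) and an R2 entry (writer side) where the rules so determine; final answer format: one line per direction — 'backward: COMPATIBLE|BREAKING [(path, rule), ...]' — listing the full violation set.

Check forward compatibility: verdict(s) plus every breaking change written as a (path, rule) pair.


arrows below run writer -> reader for Shipment
checking forward for Shipment: reader v1 against writer v2:
  map<string, string> -> map<string, string>, writer required: tags aligns to tags
  Contact -> Contact, writer optional: geo aligns to geo
  int64 -> int64, writer optional: quantity aligns to quantity
  float64 -> float64, writer optional: balance aligns to balance
  float64 -> float64, writer optional: weight aligns to weight
  float64 -> float64, writer optional: price aligns to price
  string -> string, writer optional: geo.title aligns to geo.title
  bytes -> bytes, writer required: geo.signature aligns to geo.signature
  int64 -> int64, writer required: geo.duration aligns to geo.duration
  geo.nickname (writer side), unknown to reader
  geo.factor (writer side), unknown to reader
  => forward verdict for Shipment: COMPATIBLE, no violations
the other Shipment changes do not affect what is asked:
  added field nickname to record Contact: required string, tag 25, default "kappa" (in v2 it sits immediately before signature) -> its effect on Shipment is confined to the backward direction, not asked
  added field factor to record Contact: required float64, tag 36, default 3.75 (in v2 it sits immediately before duration) -> its effect on Shipment is confined to the backward direction, not asked

forward: COMPATIBLE []


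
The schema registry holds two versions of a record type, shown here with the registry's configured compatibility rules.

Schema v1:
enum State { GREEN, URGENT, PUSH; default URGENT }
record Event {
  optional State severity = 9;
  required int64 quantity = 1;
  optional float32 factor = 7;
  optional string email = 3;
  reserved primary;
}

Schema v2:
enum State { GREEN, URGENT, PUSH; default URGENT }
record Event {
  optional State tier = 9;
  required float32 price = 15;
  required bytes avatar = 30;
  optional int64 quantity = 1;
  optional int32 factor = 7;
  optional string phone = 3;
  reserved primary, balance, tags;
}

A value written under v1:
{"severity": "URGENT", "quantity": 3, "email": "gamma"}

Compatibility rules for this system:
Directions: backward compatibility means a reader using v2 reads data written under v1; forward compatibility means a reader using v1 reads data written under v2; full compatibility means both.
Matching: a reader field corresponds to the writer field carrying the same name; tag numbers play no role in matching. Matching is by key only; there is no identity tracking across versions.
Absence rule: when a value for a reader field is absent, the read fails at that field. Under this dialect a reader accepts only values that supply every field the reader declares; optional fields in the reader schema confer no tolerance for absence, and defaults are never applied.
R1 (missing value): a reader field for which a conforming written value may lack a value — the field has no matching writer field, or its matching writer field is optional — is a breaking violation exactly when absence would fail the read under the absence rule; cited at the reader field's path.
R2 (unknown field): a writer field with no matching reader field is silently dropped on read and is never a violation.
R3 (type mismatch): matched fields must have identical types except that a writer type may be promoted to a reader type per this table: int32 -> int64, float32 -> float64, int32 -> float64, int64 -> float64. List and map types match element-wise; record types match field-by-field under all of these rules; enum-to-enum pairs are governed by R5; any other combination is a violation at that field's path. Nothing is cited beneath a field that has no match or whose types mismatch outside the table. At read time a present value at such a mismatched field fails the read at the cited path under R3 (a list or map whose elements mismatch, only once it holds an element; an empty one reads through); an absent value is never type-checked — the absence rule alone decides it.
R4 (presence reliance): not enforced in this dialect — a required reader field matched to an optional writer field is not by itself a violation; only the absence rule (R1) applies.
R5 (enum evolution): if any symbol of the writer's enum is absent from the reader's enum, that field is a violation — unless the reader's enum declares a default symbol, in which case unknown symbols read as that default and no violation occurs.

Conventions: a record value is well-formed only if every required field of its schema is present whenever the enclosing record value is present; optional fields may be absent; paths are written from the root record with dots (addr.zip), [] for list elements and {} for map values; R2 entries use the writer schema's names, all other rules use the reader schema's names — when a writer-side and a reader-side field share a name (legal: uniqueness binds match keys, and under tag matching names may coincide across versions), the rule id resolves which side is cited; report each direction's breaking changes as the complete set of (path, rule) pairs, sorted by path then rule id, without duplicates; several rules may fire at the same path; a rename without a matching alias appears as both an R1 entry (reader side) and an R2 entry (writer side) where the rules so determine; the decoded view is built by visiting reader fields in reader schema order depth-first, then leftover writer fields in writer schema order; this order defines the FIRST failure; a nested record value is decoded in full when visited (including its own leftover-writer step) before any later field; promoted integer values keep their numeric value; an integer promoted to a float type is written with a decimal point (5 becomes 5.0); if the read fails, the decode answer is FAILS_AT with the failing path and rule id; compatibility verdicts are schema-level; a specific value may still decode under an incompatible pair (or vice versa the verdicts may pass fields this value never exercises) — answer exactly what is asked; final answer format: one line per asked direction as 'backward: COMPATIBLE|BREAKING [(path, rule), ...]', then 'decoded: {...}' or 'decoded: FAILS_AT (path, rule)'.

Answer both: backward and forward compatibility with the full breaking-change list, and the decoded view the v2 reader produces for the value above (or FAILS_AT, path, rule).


each type pair in Event: writer, then reader
backward on Event — v2 reading data written by v1:
  tier has no writer counterpart
  price has no writer counterpart
  avatar has no writer counterpart
  quantity <- quantity (int64 -> int64, writer required)
  factor <- factor (float32 -> int32, writer optional)
  phone has no writer counterpart
  severity (writer side), unknown to reader
  email (writer side), unknown to reader
  rule R1 violated at avatar
  rule R1 violated at factor
  rule R3 violated at factor
  rule R1 violated at phone
  rule R1 violated at price
  rule R1 violated at tier
  backward on Event therefore BREAKING (6)
forward on Event — v1 reading data written by v2:
  severity has no writer counterpart
  quantity <- quantity (int64 -> int64, writer optional)
  factor <- factor (int32 -> float32, writer optional)
  email has no writer counterpart
  tier (writer side), unknown to reader
  price (writer side), unknown to reader
  avatar (writer side), unknown to reader
  phone (writer side), unknown to reader
  rule R1 violated at email
  rule R1 violated at factor
  rule R3 violated at factor
  rule R1 violated at quantity
  rule R1 violated at severity
  forward on Event therefore BREAKING (5)
decoding the Event value with the v2 reader:
  read fails at tier under R1 (no fill)
  => FAILS_AT (tier, R1)

backward: BREAKING [(avatar, R1), (factor, R1), (factor, R3), (phone, R1), (price, R1), (tier, R1)]; forward: BREAKING [(email, R1), (factor, R1), (factor, R3), (quantity, R1), (severity, R1)]; decoded: FAILS_AT (tier, R1)
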